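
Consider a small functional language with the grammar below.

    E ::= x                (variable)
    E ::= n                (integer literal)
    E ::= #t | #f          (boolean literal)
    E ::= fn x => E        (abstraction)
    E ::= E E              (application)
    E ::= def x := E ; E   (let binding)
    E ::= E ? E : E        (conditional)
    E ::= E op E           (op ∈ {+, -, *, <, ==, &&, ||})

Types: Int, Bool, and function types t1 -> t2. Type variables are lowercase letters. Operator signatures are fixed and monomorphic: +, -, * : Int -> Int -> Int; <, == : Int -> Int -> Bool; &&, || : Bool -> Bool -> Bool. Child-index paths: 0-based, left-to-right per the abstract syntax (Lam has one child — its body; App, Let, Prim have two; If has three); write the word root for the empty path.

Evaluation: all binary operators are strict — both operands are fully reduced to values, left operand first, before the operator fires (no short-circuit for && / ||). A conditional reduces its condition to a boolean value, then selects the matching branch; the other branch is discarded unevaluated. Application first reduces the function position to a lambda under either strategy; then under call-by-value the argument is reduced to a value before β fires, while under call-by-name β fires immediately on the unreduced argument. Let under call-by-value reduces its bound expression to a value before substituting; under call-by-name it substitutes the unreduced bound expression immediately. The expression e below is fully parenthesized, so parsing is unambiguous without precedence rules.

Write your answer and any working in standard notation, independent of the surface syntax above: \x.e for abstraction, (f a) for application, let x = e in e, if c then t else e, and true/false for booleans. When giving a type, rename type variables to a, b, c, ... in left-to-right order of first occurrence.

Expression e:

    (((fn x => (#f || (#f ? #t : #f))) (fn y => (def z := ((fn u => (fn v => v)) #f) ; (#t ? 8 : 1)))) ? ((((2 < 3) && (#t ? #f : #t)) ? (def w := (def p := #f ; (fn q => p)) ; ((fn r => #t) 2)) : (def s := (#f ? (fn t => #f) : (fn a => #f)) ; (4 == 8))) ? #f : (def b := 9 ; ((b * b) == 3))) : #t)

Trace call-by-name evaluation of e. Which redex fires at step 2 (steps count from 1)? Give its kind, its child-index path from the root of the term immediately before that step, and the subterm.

Working:
step 0: (if ((\x.(false || (if false then true else false))) (\y.(let z = ((\u.(\v.v)) false) in (if true then 8 else 1)))) then (if (if ((2 < 3) && (if true then false else true)) then (let w = (let p = false in (\q.p)) in ((\r.true) 2)) else (let s = (if false then (\t.false) else (\a.false)) in (4 == 8))) then false else (let b = 9 in ((b * b) == 3))) else true)
step 1: [beta@0] (if (false || (if false then true else false)) then (if (if ((2 < 3) && (if true then false else true)) then (let w = (let p = false in (\q.p)) in ((\r.true) 2)) else (let s = (if false then (\t.false) else (\a.false)) in (4 == 8))) then false else (let b = 9 in ((b * b) == 3))) else true)
step 2: [if@0.1] (if (false || false) then (if (if ((2 < 3) && (if true then false else true)) then (let w = (let p = false in (\q.p)) in ((\r.true) 2)) else (let s = (if false then (\t.false) else (\a.false)) in (4 == 8))) then false else (let b = 9 in ((b * b) == 3))) else true)

Answer: if at 0.1 : (if false then true else false)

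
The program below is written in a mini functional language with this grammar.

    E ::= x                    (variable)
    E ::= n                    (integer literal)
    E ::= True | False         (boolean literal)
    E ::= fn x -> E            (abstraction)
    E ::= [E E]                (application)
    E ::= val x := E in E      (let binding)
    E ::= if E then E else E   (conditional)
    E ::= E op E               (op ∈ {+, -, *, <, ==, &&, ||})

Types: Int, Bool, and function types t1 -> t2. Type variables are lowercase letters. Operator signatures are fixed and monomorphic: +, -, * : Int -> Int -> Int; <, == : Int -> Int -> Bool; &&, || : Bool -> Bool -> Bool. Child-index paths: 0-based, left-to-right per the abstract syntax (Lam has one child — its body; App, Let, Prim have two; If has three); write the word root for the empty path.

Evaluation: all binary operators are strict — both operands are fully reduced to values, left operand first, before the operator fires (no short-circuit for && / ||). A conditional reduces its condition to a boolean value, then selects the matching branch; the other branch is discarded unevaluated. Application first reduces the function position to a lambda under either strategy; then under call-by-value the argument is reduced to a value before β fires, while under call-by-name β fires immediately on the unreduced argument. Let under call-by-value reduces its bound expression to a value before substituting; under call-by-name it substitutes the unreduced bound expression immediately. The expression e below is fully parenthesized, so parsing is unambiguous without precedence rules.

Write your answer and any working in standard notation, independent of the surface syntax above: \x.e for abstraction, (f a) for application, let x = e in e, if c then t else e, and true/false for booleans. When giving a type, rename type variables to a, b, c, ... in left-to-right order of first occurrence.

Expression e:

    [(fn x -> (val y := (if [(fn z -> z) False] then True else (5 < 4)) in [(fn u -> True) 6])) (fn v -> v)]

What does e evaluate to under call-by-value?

Derivation:
step 0: ((\x.(let y = (if ((\z.z) false) then true else (5 < 4)) in ((\u.true) 6))) (\v.v))
step 1: [beta@root] (let y = (if ((\z.z) false) then true else (5 < 4)) in ((\u.true) 6))
step 2: [beta@0.0] (let y = (if false then true else (5 < 4)) in ((\u.true) 6))
step 3: [if@0] (let y = (5 < 4) in ((\u.true) 6))
step 4: [delta@0] (let y = false in ((\u.true) 6))
step 5: [let@root] ((\u.true) 6)
step 6: [beta@root] true

Answer: true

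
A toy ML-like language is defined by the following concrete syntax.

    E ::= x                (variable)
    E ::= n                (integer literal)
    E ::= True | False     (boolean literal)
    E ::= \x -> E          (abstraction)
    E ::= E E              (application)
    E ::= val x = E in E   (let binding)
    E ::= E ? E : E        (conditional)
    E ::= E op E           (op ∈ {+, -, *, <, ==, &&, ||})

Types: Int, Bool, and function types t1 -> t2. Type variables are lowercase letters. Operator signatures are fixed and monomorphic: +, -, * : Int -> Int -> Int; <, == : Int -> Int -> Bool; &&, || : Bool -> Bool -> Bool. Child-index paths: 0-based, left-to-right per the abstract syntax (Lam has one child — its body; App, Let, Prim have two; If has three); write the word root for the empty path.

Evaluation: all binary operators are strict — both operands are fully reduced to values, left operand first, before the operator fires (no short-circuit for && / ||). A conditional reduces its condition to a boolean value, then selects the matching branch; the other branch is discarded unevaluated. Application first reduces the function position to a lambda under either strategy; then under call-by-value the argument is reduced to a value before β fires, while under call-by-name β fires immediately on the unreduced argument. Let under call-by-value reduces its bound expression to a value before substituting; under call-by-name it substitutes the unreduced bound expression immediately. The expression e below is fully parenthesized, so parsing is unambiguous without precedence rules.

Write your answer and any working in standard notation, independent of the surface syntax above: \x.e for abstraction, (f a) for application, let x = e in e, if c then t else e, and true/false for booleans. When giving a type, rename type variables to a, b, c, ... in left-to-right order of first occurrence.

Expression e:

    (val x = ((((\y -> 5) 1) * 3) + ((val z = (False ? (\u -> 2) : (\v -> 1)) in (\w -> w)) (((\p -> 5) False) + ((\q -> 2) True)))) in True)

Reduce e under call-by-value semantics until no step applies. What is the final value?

Answer: true

Trace:
step 0: (let x = ((((\y.5) 1) * 3) + ((let z = (if false then (\u.2) else (\v.1)) in (\w.w)) (((\p.5) false) + ((\q.2) true)))) in true)
step 1: [beta@0.0.0] (let x = ((5 * 3) + ((let z = (if false then (\u.2) else (\v.1)) in (\w.w)) (((\p.5) false) + ((\q.2) true)))) in true)
step 2: [delta@0.0] (let x = (15 + ((let z = (if false then (\u.2) else (\v.1)) in (\w.w)) (((\p.5) false) + ((\q.2) true)))) in true)
step 3: [if@0.1.0.0] (let x = (15 + ((let z = (\v.1) in (\w.w)) (((\p.5) false) + ((\q.2) true)))) in true)
step 4: [let@0.1.0] (let x = (15 + ((\w.w) (((\p.5) false) + ((\q.2) true)))) in true)
step 5: [beta@0.1.1.0] (let x = (15 + ((\w.w) (5 + ((\q.2) true)))) in true)
step 6: [beta@0.1.1.1] (let x = (15 + ((\w.w) (5 + 2))) in true)
step 7: [delta@0.1.1] (let x = (15 + ((\w.w) 7)) in true)
step 8: [beta@0.1] (let x = (15 + 7) in true)
step 9: [delta@0] (let x = 22 in true)
step 10: [let@root] true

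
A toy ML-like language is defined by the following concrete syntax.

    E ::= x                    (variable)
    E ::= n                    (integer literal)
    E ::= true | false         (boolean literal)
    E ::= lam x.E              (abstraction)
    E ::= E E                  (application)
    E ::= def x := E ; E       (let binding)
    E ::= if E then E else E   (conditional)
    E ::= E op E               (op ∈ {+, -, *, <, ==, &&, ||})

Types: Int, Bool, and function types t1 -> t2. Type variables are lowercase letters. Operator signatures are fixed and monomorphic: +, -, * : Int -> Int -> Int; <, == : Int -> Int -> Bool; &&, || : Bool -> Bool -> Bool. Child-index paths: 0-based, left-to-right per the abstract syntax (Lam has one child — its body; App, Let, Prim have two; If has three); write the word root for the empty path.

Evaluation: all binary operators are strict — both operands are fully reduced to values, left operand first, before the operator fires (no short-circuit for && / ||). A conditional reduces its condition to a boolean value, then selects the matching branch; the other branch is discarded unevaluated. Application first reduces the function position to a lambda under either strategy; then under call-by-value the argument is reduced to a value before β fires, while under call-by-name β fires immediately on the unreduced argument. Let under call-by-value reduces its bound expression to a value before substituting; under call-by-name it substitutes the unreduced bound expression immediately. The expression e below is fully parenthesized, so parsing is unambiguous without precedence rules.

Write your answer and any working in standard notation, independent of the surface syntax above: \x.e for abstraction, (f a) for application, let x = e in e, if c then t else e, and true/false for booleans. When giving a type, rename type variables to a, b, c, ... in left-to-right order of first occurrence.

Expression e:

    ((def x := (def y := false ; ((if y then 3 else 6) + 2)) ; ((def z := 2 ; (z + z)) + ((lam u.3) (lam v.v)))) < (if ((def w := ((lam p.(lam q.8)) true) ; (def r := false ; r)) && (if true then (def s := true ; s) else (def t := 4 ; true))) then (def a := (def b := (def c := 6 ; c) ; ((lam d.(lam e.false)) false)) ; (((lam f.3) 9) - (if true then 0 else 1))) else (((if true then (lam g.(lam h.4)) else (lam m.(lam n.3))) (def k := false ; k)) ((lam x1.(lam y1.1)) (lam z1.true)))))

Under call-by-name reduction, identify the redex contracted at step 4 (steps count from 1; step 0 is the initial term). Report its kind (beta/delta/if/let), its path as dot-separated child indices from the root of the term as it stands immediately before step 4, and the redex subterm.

Answer: beta at 0.1 : ((\u.3) (\v.v))

Derivation:
step 0: ((let x = (let y = false in ((if y then 3 else 6) + 2)) in ((let z = 2 in (z + z)) + ((\u.3) (\v.v)))) < (if ((let w = ((\p.(\q.8)) true) in (let r = false in r)) && (if true then (let s = true in s) else (let t = 4 in true))) then (let a = (let b = (let c = 6 in c) in ((\d.(\e.false)) false)) in (((\f.3) 9) - (if true then 0 else 1))) else (((if true then (\g.(\h.4)) else (\m.(\n.3))) (let k = false in k)) ((\x1.(\y1.1)) (\z1.true)))))
step 1: [let@0] (((let z = 2 in (z + z)) + ((\u.3) (\v.v))) < (if ((let w = ((\p.(\q.8)) true) in (let r = false in r)) && (if true then (let s = true in s) else (let t = 4 in true))) then (let a = (let b = (let c = 6 in c) in ((\d.(\e.false)) false)) in (((\f.3) 9) - (if true then 0 else 1))) else (((if true then (\g.(\h.4)) else (\m.(\n.3))) (let k = false in k)) ((\x1.(\y1.1)) (\z1.true)))))
step 2: [let@0.0] (((2 + 2) + ((\u.3) (\v.v))) < (if ((let w = ((\p.(\q.8)) true) in (let r = false in r)) && (if true then (let s = true in s) else (let t = 4 in true))) then (let a = (let b = (let c = 6 in c) in ((\d.(\e.false)) false)) in (((\f.3) 9) - (if true then 0 else 1))) else (((if true then (\g.(\h.4)) else (\m.(\n.3))) (let k = false in k)) ((\x1.(\y1.1)) (\z1.true)))))
step 3: [delta@0.0] ((4 + ((\u.3) (\v.v))) < (if ((let w = ((\p.(\q.8)) true) in (let r = false in r)) && (if true then (let s = true in s) else (let t = 4 in true))) then (let a = (let b = (let c = 6 in c) in ((\d.(\e.false)) false)) in (((\f.3) 9) - (if true then 0 else 1))) else (((if true then (\g.(\h.4)) else (\m.(\n.3))) (let k = false in k)) ((\x1.(\y1.1)) (\z1.true)))))
step 4: [beta@0.1] ((4 + 3) < (if ((let w = ((\p.(\q.8)) true) in (let r = false in r)) && (if true then (let s = true in s) else (let t = 4 in true))) then (let a = (let b = (let c = 6 in c) in ((\d.(\e.false)) false)) in (((\f.3) 9) - (if true then 0 else 1))) else (((if true then (\g.(\h.4)) else (\m.(\n.3))) (let k = false in k)) ((\x1.(\y1.1)) (\z1.true)))))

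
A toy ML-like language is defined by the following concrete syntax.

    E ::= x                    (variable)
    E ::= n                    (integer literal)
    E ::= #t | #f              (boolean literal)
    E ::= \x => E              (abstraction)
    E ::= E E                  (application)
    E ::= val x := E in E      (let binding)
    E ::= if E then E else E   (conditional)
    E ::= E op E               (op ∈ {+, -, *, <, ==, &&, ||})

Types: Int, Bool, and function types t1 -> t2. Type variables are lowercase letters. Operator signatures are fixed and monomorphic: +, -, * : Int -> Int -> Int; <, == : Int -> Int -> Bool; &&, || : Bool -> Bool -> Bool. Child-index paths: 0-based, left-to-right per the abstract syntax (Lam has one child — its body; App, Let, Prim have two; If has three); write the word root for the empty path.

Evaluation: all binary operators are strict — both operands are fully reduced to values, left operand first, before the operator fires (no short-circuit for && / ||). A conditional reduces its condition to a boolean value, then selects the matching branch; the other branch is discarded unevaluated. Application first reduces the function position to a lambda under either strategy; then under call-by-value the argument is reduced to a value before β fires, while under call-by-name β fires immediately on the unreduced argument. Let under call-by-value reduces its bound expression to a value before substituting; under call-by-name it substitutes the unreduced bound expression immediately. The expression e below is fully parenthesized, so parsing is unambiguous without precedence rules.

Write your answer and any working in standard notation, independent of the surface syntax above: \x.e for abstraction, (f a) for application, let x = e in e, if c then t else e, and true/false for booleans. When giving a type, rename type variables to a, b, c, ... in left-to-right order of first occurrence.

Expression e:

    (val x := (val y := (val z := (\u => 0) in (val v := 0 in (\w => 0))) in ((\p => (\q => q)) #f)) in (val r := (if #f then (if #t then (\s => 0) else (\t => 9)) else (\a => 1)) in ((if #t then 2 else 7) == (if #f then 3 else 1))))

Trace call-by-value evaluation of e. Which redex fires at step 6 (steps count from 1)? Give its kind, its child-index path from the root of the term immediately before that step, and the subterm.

Answer: if at 0 : (if false then (if true then (\s.0) else (\t.9)) else (\a.1))

Working:
step 0: (let x = (let y = (let z = (\u.0) in (let v = 0 in (\w.0))) in ((\p.(\q.q)) false)) in (let r = (if false then (if true then (\s.0) else (\t.9)) else (\a.1)) in ((if true then 2 else 7) == (if false then 3 else 1))))
step 1: [let@0.0] (let x = (let y = (let v = 0 in (\w.0)) in ((\p.(\q.q)) false)) in (let r = (if false then (if true then (\s.0) else (\t.9)) else (\a.1)) in ((if true then 2 else 7) == (if false then 3 else 1))))
step 2: [let@0.0] (let x = (let y = (\w.0) in ((\p.(\q.q)) false)) in (let r = (if false then (if true then (\s.0) else (\t.9)) else (\a.1)) in ((if true then 2 else 7) == (if false then 3 else 1))))
step 3: [let@0] (let x = ((\p.(\q.q)) false) in (let r = (if false then (if true then (\s.0) else (\t.9)) else (\a.1)) in ((if true then 2 else 7) == (if false then 3 else 1))))
step 4: [beta@0] (let x = (\q.q) in (let r = (if false then (if true then (\s.0) else (\t.9)) else (\a.1)) in ((if true then 2 else 7) == (if false then 3 else 1))))
step 5: [let@root] (let r = (if false then (if true then (\s.0) else (\t.9)) else (\a.1)) in ((if true then 2 else 7) == (if false then 3 else 1)))
step 6: [if@0] (let r = (\a.1) in ((if true then 2 else 7) == (if false then 3 else 1)))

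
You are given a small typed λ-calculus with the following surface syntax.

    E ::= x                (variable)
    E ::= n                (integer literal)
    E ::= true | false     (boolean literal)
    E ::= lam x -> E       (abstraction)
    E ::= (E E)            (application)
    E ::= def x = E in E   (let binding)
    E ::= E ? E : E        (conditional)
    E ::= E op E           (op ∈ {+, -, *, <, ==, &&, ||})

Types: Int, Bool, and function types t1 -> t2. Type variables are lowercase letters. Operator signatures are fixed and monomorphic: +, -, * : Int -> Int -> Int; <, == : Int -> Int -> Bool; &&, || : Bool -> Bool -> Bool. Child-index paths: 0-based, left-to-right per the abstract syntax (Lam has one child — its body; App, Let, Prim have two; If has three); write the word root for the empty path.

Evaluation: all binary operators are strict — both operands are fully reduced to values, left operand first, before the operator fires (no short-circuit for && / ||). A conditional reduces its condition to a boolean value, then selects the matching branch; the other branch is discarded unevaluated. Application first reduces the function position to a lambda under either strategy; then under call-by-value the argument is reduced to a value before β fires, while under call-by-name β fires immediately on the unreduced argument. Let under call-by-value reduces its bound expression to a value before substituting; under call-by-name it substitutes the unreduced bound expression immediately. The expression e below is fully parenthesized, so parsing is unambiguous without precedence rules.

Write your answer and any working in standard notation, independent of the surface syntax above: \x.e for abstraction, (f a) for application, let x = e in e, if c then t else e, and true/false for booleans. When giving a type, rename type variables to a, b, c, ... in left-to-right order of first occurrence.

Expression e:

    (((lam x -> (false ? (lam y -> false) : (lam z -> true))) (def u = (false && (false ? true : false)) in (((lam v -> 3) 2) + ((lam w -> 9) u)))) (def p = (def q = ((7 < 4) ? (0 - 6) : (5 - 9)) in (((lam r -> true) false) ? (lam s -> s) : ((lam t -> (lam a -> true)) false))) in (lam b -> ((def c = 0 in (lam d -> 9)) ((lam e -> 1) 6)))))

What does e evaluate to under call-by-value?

Working:
step 0: (((\x.(if false then (\y.false) else (\z.true))) (let u = (false && (if false then true else false)) in (((\v.3) 2) + ((\w.9) u)))) (let p = (let q = (if (7 < 4) then (0 - 6) else (5 - 9)) in (if ((\r.true) false) then (\s.s) else ((\t.(\a.true)) false))) in (\b.((let c = 0 in (\d.9)) ((\e.1) 6)))))
step 1: [if@0.1.0.1] (((\x.(if false then (\y.false) else (\z.true))) (let u = (false && false) in (((\v.3) 2) + ((\w.9) u)))) (let p = (let q = (if (7 < 4) then (0 - 6) else (5 - 9)) in (if ((\r.true) false) then (\s.s) else ((\t.(\a.true)) false))) in (\b.((let c = 0 in (\d.9)) ((\e.1) 6)))))
step 2: [delta@0.1.0] (((\x.(if false then (\y.false) else (\z.true))) (let u = false in (((\v.3) 2) + ((\w.9) u)))) (let p = (let q = (if (7 < 4) then (0 - 6) else (5 - 9)) in (if ((\r.true) false) then (\s.s) else ((\t.(\a.true)) false))) in (\b.((let c = 0 in (\d.9)) ((\e.1) 6)))))
step 3: [let@0.1] (((\x.(if false then (\y.false) else (\z.true))) (((\v.3) 2) + ((\w.9) false))) (let p = (let q = (if (7 < 4) then (0 - 6) else (5 - 9)) in (if ((\r.true) false) then (\s.s) else ((\t.(\a.true)) false))) in (\b.((let c = 0 in (\d.9)) ((\e.1) 6)))))
step 4: [beta@0.1.0] (((\x.(if false then (\y.false) else (\z.true))) (3 + ((\w.9) false))) (let p = (let q = (if (7 < 4) then (0 - 6) else (5 - 9)) in (if ((\r.true) false) then (\s.s) else ((\t.(\a.true)) false))) in (\b.((let c = 0 in (\d.9)) ((\e.1) 6)))))
step 5: [beta@0.1.1] (((\x.(if false then (\y.false) else (\z.true))) (3 + 9)) (let p = (let q = (if (7 < 4) then (0 - 6) else (5 - 9)) in (if ((\r.true) false) then (\s.s) else ((\t.(\a.true)) false))) in (\b.((let c = 0 in (\d.9)) ((\e.1) 6)))))
step 6: [delta@0.1] (((\x.(if false then (\y.false) else (\z.true))) 12) (let p = (let q = (if (7 < 4) then (0 - 6) else (5 - 9)) in (if ((\r.true) false) then (\s.s) else ((\t.(\a.true)) false))) in (\b.((let c = 0 in (\d.9)) ((\e.1) 6)))))
step 7: [beta@0] ((if false then (\y.false) else (\z.true)) (let p = (let q = (if (7 < 4) then (0 - 6) else (5 - 9)) in (if ((\r.true) false) then (\s.s) else ((\t.(\a.true)) false))) in (\b.((let c = 0 in (\d.9)) ((\e.1) 6)))))
step 8: [if@0] ((\z.true) (let p = (let q = (if (7 < 4) then (0 - 6) else (5 - 9)) in (if ((\r.true) false) then (\s.s) else ((\t.(\a.true)) false))) in (\b.((let c = 0 in (\d.9)) ((\e.1) 6)))))
step 9: [delta@1.0.0.0] ((\z.true) (let p = (let q = (if false then (0 - 6) else (5 - 9)) in (if ((\r.true) false) then (\s.s) else ((\t.(\a.true)) false))) in (\b.((let c = 0 in (\d.9)) ((\e.1) 6)))))
step 10: [if@1.0.0] ((\z.true) (let p = (let q = (5 - 9) in (if ((\r.true) false) then (\s.s) else ((\t.(\a.true)) false))) in (\b.((let c = 0 in (\d.9)) ((\e.1) 6)))))
step 11: [delta@1.0.0] ((\z.true) (let p = (let q = -4 in (if ((\r.true) false) then (\s.s) else ((\t.(\a.true)) false))) in (\b.((let c = 0 in (\d.9)) ((\e.1) 6)))))
step 12: [let@1.0] ((\z.true) (let p = (if ((\r.true) false) then (\s.s) else ((\t.(\a.true)) false)) in (\b.((let c = 0 in (\d.9)) ((\e.1) 6)))))
step 13: [beta@1.0.0] ((\z.true) (let p = (if true then (\s.s) else ((\t.(\a.true)) false)) in (\b.((let c = 0 in (\d.9)) ((\e.1) 6)))))
step 14: [if@1.0] ((\z.true) (let p = (\s.s) in (\b.((let c = 0 in (\d.9)) ((\e.1) 6)))))
step 15: [let@1] ((\z.true) (\b.((let c = 0 in (\d.9)) ((\e.1) 6))))
step 16: [beta@root] true

Answer: true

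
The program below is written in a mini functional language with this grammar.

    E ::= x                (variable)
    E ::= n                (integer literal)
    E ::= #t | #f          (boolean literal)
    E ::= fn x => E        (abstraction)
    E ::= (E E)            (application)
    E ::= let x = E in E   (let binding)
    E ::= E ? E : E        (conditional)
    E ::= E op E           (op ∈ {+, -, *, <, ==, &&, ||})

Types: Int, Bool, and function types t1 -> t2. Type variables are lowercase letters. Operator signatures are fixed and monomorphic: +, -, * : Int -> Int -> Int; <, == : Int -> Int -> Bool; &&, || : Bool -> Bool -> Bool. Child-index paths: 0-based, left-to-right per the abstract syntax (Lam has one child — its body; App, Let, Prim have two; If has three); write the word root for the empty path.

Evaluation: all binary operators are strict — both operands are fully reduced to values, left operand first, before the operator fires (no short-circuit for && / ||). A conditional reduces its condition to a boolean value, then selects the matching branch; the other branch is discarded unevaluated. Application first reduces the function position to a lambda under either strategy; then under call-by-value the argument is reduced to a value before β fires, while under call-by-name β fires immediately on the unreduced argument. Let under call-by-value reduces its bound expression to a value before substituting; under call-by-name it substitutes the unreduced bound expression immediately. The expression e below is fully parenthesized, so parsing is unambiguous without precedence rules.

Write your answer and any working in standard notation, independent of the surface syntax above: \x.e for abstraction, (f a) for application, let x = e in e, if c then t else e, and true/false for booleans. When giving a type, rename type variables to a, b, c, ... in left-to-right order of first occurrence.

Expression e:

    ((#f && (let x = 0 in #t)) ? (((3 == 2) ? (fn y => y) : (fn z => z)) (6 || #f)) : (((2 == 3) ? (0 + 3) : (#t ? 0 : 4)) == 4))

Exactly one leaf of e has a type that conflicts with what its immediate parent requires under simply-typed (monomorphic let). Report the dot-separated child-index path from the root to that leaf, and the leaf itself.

Trace:
  unify Bool ~ Bool
let x : Int
  unify Bool ~ Bool
  unify Bool ~ Bool
  unify Int ~ Int
  unify Int ~ Int
  unify Bool ~ Bool
y : a
\y._ : a -> a
z : b
\z._ : b -> b
  unify a -> a ~ b -> b
  unify a ~ b
  unify b ~ b
  unify Int ~ Bool
  FAIL: mismatch Int ~ Bool

Answer: 1.1.0 : 6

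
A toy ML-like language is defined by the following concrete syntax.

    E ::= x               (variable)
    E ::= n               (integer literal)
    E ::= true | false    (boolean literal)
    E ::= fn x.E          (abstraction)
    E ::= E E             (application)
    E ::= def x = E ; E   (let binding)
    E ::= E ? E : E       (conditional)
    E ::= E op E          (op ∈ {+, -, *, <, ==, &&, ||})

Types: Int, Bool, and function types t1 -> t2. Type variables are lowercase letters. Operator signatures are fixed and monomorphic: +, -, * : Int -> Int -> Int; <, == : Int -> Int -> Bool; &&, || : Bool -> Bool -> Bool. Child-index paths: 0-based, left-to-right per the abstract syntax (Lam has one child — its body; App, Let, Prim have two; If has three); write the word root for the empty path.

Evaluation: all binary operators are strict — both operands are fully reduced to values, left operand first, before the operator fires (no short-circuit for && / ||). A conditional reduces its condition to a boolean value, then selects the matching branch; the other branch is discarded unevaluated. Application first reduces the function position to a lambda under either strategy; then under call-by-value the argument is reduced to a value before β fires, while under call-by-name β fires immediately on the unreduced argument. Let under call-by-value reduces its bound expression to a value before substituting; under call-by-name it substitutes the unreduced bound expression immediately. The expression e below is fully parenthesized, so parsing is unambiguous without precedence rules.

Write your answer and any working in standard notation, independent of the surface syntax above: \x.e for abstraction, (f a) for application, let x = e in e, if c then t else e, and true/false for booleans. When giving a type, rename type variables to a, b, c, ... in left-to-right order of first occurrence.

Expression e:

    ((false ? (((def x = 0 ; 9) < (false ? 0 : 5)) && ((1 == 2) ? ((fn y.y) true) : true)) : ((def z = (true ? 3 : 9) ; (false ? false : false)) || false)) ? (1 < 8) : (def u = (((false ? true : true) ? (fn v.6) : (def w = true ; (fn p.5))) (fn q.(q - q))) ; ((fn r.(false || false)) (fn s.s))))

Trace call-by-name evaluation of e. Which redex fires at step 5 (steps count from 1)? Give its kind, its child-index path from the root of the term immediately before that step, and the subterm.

Trace:
step 0: (if (if false then (((let x = 0 in 9) < (if false then 0 else 5)) && (if (1 == 2) then ((\y.y) true) else true)) else ((let z = (if true then 3 else 9) in (if false then false else false)) || false)) then (1 < 8) else (let u = ((if (if false then true else true) then (\v.6) else (let w = true in (\p.5))) (\q.(q - q))) in ((\r.(false || false)) (\s.s))))
step 1: [if@0] (if ((let z = (if true then 3 else 9) in (if false then false else false)) || false) then (1 < 8) else (let u = ((if (if false then true else true) then (\v.6) else (let w = true in (\p.5))) (\q.(q - q))) in ((\r.(false || false)) (\s.s))))
step 2: [let@0.0] (if ((if false then false else false) || false) then (1 < 8) else (let u = ((if (if false then true else true) then (\v.6) else (let w = true in (\p.5))) (\q.(q - q))) in ((\r.(false || false)) (\s.s))))
step 3: [if@0.0] (if (false || false) then (1 < 8) else (let u = ((if (if false then true else true) then (\v.6) else (let w = true in (\p.5))) (\q.(q - q))) in ((\r.(false || false)) (\s.s))))
step 4: [delta@0] (if false then (1 < 8) else (let u = ((if (if false then true else true) then (\v.6) else (let w = true in (\p.5))) (\q.(q - q))) in ((\r.(false || false)) (\s.s))))
step 5: [if@root] (let u = ((if (if false then true else true) then (\v.6) else (let w = true in (\p.5))) (\q.(q - q))) in ((\r.(false || false)) (\s.s)))

Answer: if at root : (if false then (1 < 8) else (let u = ((if (if false then true else true) then (\v.6) else (let w = true in (\p.5))) (\q.(q - q))) in ((\r.(false || false)) (\s.s))))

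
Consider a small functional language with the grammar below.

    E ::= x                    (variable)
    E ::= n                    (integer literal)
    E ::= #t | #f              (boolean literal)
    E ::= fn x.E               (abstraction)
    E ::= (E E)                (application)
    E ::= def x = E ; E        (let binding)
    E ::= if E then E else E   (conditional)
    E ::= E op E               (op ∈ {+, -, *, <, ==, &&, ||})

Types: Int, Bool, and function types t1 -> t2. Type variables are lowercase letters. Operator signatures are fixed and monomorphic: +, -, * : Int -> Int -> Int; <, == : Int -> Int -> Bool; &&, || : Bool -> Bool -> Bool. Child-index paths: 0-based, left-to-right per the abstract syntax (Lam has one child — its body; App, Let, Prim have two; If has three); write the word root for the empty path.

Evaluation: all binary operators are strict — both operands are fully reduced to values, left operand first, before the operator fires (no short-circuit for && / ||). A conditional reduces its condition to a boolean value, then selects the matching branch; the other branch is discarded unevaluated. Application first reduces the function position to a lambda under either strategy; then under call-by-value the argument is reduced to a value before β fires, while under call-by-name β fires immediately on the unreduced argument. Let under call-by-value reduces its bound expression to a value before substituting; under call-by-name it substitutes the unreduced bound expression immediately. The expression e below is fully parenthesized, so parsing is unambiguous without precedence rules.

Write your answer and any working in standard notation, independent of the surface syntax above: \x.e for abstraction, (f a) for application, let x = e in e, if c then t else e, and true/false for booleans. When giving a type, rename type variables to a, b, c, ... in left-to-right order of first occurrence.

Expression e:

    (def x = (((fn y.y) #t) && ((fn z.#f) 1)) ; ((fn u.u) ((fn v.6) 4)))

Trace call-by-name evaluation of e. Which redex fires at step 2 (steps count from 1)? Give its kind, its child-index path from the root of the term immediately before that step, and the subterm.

Answer: beta at root : ((\u.u) ((\v.6) 4))

Trace:
step 0: (let x = (((\y.y) true) && ((\z.false) 1)) in ((\u.u) ((\v.6) 4)))
step 1: [let@root] ((\u.u) ((\v.6) 4))
step 2: [beta@root] ((\v.6) 4)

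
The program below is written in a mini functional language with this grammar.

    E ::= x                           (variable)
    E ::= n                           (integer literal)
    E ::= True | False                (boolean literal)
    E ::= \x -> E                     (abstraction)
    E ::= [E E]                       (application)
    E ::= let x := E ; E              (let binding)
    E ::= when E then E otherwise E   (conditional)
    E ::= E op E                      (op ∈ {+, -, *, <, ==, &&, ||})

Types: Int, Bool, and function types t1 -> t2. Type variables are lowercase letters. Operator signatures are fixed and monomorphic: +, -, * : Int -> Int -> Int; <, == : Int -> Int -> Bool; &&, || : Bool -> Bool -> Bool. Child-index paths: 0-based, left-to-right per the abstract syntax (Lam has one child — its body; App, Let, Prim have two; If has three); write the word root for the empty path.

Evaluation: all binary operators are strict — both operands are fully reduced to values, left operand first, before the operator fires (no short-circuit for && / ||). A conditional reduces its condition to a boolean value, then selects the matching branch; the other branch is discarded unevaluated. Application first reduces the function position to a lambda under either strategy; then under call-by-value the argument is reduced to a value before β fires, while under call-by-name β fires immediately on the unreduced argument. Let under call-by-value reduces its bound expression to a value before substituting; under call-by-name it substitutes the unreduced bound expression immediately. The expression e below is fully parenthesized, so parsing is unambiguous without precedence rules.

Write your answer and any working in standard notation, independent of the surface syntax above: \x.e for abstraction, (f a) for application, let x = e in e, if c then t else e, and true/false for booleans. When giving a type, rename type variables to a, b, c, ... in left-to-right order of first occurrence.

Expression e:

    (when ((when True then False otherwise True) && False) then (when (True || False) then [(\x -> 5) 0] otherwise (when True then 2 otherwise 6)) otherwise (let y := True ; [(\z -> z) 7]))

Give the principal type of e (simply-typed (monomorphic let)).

Trace:
  unify Bool ~ Bool
  unify Bool ~ Bool
  unify Bool ~ Bool
  unify Bool ~ Bool
  unify Bool ~ Bool
  unify Bool ~ Bool
  unify Bool ~ Bool
  unify Bool ~ Bool
\x._ : a -> Int
  unify a -> Int ~ Int -> b
  unify a ~ Int
  unify Int ~ b
_ _ : Int
  unify Bool ~ Bool
  unify Int ~ Int
  unify Int ~ Int
let y : Bool
z : c
\z._ : c -> c
  unify c -> c ~ Int -> d
  unify c ~ Int
  unify Int ~ d
_ _ : Int
  unify Int ~ Int

Answer: Int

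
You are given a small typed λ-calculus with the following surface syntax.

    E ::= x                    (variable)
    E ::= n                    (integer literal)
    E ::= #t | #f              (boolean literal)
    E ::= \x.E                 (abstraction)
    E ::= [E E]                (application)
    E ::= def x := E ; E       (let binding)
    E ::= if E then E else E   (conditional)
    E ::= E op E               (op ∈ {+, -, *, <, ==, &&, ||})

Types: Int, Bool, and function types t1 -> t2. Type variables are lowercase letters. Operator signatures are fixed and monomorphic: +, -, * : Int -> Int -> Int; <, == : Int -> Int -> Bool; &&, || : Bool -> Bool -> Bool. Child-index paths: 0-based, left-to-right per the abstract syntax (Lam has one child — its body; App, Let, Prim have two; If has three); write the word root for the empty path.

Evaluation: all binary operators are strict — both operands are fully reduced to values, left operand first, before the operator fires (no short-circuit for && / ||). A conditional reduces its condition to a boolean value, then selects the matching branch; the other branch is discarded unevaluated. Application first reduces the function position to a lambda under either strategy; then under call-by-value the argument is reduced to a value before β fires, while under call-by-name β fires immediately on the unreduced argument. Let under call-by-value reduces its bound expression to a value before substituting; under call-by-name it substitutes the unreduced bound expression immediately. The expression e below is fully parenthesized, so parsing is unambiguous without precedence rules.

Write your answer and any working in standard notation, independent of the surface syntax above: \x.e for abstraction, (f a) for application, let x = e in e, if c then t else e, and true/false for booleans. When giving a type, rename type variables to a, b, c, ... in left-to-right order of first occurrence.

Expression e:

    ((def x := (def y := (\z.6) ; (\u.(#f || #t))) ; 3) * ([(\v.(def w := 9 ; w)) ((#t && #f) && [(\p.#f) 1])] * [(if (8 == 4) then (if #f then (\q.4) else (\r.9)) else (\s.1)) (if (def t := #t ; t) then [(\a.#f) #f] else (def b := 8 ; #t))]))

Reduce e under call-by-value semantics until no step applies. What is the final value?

Trace:
step 0: ((let x = (let y = (\z.6) in (\u.(false || true))) in 3) * (((\v.(let w = 9 in w)) ((true && false) && ((\p.false) 1))) * ((if (8 == 4) then (if false then (\q.4) else (\r.9)) else (\s.1)) (if (let t = true in t) then ((\a.false) false) else (let b = 8 in true)))))
step 1: [let@0.0] ((let x = (\u.(false || true)) in 3) * (((\v.(let w = 9 in w)) ((true && false) && ((\p.false) 1))) * ((if (8 == 4) then (if false then (\q.4) else (\r.9)) else (\s.1)) (if (let t = true in t) then ((\a.false) false) else (let b = 8 in true)))))
step 2: [let@0] (3 * (((\v.(let w = 9 in w)) ((true && false) && ((\p.false) 1))) * ((if (8 == 4) then (if false then (\q.4) else (\r.9)) else (\s.1)) (if (let t = true in t) then ((\a.false) false) else (let b = 8 in true)))))
step 3: [delta@1.0.1.0] (3 * (((\v.(let w = 9 in w)) (false && ((\p.false) 1))) * ((if (8 == 4) then (if false then (\q.4) else (\r.9)) else (\s.1)) (if (let t = true in t) then ((\a.false) false) else (let b = 8 in true)))))
step 4: [beta@1.0.1.1] (3 * (((\v.(let w = 9 in w)) (false && false)) * ((if (8 == 4) then (if false then (\q.4) else (\r.9)) else (\s.1)) (if (let t = true in t) then ((\a.false) false) else (let b = 8 in true)))))
step 5: [delta@1.0.1] (3 * (((\v.(let w = 9 in w)) false) * ((if (8 == 4) then (if false then (\q.4) else (\r.9)) else (\s.1)) (if (let t = true in t) then ((\a.false) false) else (let b = 8 in true)))))
step 6: [beta@1.0] (3 * ((let w = 9 in w) * ((if (8 == 4) then (if false then (\q.4) else (\r.9)) else (\s.1)) (if (let t = true in t) then ((\a.false) false) else (let b = 8 in true)))))
step 7: [let@1.0] (3 * (9 * ((if (8 == 4) then (if false then (\q.4) else (\r.9)) else (\s.1)) (if (let t = true in t) then ((\a.false) false) else (let b = 8 in true)))))
step 8: [delta@1.1.0.0] (3 * (9 * ((if false then (if false then (\q.4) else (\r.9)) else (\s.1)) (if (let t = true in t) then ((\a.false) false) else (let b = 8 in true)))))
step 9: [if@1.1.0] (3 * (9 * ((\s.1) (if (let t = true in t) then ((\a.false) false) else (let b = 8 in true)))))
step 10: [let@1.1.1.0] (3 * (9 * ((\s.1) (if true then ((\a.false) false) else (let b = 8 in true)))))
step 11: [if@1.1.1] (3 * (9 * ((\s.1) ((\a.false) false))))
step 12: [beta@1.1.1] (3 * (9 * ((\s.1) false)))
step 13: [beta@1.1] (3 * (9 * 1))
step 14: [delta@1] (3 * 9)
step 15: [delta@root] 27

Answer: 27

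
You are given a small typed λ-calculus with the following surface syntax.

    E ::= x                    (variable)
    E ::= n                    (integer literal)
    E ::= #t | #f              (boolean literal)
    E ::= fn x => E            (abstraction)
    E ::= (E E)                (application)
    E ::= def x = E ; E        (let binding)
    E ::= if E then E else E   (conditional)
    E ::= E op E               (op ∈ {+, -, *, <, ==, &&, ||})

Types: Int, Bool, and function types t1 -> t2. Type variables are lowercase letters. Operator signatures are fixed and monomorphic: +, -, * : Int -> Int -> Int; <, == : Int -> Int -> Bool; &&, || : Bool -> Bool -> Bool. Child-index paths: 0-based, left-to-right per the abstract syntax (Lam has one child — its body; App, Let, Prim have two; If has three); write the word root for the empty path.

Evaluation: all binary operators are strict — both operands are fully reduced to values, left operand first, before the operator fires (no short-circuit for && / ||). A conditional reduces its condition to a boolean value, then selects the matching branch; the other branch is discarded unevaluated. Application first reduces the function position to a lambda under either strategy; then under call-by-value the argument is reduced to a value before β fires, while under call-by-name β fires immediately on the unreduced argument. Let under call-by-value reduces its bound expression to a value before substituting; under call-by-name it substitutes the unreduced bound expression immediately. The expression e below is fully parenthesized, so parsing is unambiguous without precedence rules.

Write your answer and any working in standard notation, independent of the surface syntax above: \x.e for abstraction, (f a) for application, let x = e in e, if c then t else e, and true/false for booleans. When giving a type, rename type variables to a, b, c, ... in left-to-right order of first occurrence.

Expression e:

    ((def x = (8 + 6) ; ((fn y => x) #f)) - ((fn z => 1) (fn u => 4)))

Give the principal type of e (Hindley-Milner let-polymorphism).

Working:
  unify Int ~ Int
  unify Int ~ Int
let x : Int
x : Int
\y._ : a -> Int
  unify a -> Int ~ Bool -> b
  unify a ~ Bool
  unify Int ~ b
_ _ : Int
  unify Int ~ Int
\z._ : c -> Int
\u._ : d -> Int
  unify c -> Int ~ (d -> Int) -> e
  unify c ~ d -> Int
  unify Int ~ e
_ _ : Int
  unify Int ~ Int

Answer: Int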